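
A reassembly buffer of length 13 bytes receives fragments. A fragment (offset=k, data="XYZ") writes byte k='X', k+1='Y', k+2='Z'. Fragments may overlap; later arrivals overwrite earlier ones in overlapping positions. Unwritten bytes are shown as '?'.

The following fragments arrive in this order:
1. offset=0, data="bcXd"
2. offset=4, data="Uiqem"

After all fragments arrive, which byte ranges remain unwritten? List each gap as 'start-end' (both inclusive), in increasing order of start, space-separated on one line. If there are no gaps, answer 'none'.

Fragment 1: offset=0 len=4
Fragment 2: offset=4 len=5
Gaps: 9-12

Answer: 9-12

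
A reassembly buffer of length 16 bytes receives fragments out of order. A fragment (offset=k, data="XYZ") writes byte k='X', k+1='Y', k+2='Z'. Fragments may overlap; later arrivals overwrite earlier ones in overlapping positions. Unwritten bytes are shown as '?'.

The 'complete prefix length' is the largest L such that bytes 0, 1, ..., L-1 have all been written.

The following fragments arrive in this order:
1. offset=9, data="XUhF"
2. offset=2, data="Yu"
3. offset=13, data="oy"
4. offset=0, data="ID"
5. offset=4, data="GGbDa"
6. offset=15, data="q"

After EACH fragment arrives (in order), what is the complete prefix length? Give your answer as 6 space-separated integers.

Answer: 0 0 0 4 15 16

Derivation:
Fragment 1: offset=9 data="XUhF" -> buffer=?????????XUhF??? -> prefix_len=0
Fragment 2: offset=2 data="Yu" -> buffer=??Yu?????XUhF??? -> prefix_len=0
Fragment 3: offset=13 data="oy" -> buffer=??Yu?????XUhFoy? -> prefix_len=0
Fragment 4: offset=0 data="ID" -> buffer=IDYu?????XUhFoy? -> prefix_len=4
Fragment 5: offset=4 data="GGbDa" -> buffer=IDYuGGbDaXUhFoy? -> prefix_len=15
Fragment 6: offset=15 data="q" -> buffer=IDYuGGbDaXUhFoyq -> prefix_len=16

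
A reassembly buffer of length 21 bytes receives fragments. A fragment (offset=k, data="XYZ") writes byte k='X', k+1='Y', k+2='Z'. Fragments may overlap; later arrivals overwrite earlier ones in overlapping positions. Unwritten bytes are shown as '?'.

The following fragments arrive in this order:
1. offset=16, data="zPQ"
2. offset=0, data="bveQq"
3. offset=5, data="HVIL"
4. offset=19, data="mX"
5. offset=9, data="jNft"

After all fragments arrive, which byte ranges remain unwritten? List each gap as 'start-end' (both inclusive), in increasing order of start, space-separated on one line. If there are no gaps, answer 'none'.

Answer: 13-15

Derivation:
Fragment 1: offset=16 len=3
Fragment 2: offset=0 len=5
Fragment 3: offset=5 len=4
Fragment 4: offset=19 len=2
Fragment 5: offset=9 len=4
Gaps: 13-15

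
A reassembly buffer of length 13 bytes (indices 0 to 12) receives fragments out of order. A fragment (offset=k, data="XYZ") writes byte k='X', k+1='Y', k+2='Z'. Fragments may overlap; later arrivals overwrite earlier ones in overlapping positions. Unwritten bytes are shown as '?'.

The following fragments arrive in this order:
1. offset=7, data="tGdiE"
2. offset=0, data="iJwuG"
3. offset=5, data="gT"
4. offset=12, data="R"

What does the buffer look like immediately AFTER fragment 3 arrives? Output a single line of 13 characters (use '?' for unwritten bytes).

Answer: iJwuGgTtGdiE?

Derivation:
Fragment 1: offset=7 data="tGdiE" -> buffer=???????tGdiE?
Fragment 2: offset=0 data="iJwuG" -> buffer=iJwuG??tGdiE?
Fragment 3: offset=5 data="gT" -> buffer=iJwuGgTtGdiE?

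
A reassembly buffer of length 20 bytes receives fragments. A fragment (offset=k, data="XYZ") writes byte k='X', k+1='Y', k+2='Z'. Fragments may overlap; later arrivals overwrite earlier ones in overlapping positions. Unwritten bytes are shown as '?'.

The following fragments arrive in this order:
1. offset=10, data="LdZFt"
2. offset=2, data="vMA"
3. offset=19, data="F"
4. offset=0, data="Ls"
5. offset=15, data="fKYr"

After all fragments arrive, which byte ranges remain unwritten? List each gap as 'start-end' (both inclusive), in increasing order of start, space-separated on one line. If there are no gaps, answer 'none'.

Fragment 1: offset=10 len=5
Fragment 2: offset=2 len=3
Fragment 3: offset=19 len=1
Fragment 4: offset=0 len=2
Fragment 5: offset=15 len=4
Gaps: 5-9

Answer: 5-9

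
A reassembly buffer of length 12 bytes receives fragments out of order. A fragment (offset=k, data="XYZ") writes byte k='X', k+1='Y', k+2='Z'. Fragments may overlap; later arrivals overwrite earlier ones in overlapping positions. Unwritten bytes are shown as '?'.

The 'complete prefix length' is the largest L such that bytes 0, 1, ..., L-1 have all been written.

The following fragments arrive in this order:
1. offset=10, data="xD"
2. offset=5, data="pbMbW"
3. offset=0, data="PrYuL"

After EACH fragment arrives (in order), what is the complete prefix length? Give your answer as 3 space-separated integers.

Fragment 1: offset=10 data="xD" -> buffer=??????????xD -> prefix_len=0
Fragment 2: offset=5 data="pbMbW" -> buffer=?????pbMbWxD -> prefix_len=0
Fragment 3: offset=0 data="PrYuL" -> buffer=PrYuLpbMbWxD -> prefix_len=12

Answer: 0 0 12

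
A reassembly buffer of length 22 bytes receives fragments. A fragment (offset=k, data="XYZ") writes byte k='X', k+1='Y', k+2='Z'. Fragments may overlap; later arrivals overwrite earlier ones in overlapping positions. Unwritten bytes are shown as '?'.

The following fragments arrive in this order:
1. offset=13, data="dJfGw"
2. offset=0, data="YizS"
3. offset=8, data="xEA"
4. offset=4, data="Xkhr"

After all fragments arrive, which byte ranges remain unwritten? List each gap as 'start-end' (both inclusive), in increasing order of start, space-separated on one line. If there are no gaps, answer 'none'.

Answer: 11-12 18-21

Derivation:
Fragment 1: offset=13 len=5
Fragment 2: offset=0 len=4
Fragment 3: offset=8 len=3
Fragment 4: offset=4 len=4
Gaps: 11-12 18-21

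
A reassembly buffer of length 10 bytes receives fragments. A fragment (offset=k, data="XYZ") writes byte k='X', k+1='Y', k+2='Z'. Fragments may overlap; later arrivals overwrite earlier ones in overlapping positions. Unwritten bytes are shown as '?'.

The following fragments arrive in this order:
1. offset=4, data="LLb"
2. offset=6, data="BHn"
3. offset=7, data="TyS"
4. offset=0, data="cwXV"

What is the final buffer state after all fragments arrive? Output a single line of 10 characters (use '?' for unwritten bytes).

Answer: cwXVLLBTyS

Derivation:
Fragment 1: offset=4 data="LLb" -> buffer=????LLb???
Fragment 2: offset=6 data="BHn" -> buffer=????LLBHn?
Fragment 3: offset=7 data="TyS" -> buffer=????LLBTyS
Fragment 4: offset=0 data="cwXV" -> buffer=cwXVLLBTyS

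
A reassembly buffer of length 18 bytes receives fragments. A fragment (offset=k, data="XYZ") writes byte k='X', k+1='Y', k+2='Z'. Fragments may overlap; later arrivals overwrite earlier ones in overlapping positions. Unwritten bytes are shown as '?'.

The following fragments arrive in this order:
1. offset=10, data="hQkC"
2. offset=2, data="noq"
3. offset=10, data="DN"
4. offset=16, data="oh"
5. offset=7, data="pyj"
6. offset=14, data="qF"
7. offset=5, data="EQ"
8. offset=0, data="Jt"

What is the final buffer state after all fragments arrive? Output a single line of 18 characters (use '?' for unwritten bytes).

Fragment 1: offset=10 data="hQkC" -> buffer=??????????hQkC????
Fragment 2: offset=2 data="noq" -> buffer=??noq?????hQkC????
Fragment 3: offset=10 data="DN" -> buffer=??noq?????DNkC????
Fragment 4: offset=16 data="oh" -> buffer=??noq?????DNkC??oh
Fragment 5: offset=7 data="pyj" -> buffer=??noq??pyjDNkC??oh
Fragment 6: offset=14 data="qF" -> buffer=??noq??pyjDNkCqFoh
Fragment 7: offset=5 data="EQ" -> buffer=??noqEQpyjDNkCqFoh
Fragment 8: offset=0 data="Jt" -> buffer=JtnoqEQpyjDNkCqFoh

Answer: JtnoqEQpyjDNkCqFoh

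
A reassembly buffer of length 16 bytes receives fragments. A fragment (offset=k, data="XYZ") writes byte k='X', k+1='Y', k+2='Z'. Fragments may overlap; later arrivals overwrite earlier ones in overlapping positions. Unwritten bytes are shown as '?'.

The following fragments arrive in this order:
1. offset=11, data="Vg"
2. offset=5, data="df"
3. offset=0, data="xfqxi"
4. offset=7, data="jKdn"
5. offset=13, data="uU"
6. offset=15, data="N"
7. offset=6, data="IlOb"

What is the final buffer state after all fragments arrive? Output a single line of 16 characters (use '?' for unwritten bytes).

Fragment 1: offset=11 data="Vg" -> buffer=???????????Vg???
Fragment 2: offset=5 data="df" -> buffer=?????df????Vg???
Fragment 3: offset=0 data="xfqxi" -> buffer=xfqxidf????Vg???
Fragment 4: offset=7 data="jKdn" -> buffer=xfqxidfjKdnVg???
Fragment 5: offset=13 data="uU" -> buffer=xfqxidfjKdnVguU?
Fragment 6: offset=15 data="N" -> buffer=xfqxidfjKdnVguUN
Fragment 7: offset=6 data="IlOb" -> buffer=xfqxidIlObnVguUN

Answer: xfqxidIlObnVguUN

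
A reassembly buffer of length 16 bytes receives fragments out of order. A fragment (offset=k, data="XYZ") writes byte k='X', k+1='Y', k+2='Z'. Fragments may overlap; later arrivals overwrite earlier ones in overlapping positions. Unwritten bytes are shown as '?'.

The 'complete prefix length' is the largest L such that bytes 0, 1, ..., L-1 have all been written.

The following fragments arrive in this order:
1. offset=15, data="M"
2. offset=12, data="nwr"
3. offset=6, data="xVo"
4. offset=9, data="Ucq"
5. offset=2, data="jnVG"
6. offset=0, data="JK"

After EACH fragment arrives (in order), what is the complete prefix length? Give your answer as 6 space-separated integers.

Answer: 0 0 0 0 0 16

Derivation:
Fragment 1: offset=15 data="M" -> buffer=???????????????M -> prefix_len=0
Fragment 2: offset=12 data="nwr" -> buffer=????????????nwrM -> prefix_len=0
Fragment 3: offset=6 data="xVo" -> buffer=??????xVo???nwrM -> prefix_len=0
Fragment 4: offset=9 data="Ucq" -> buffer=??????xVoUcqnwrM -> prefix_len=0
Fragment 5: offset=2 data="jnVG" -> buffer=??jnVGxVoUcqnwrM -> prefix_len=0
Fragment 6: offset=0 data="JK" -> buffer=JKjnVGxVoUcqnwrM -> prefix_len=16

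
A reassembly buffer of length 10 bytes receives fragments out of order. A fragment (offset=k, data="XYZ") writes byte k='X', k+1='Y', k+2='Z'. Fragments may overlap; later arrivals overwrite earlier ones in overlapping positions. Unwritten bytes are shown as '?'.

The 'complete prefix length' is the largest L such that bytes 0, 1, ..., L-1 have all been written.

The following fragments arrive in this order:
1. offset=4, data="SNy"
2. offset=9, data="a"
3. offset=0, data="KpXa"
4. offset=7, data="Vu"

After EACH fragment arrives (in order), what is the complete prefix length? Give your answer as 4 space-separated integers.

Fragment 1: offset=4 data="SNy" -> buffer=????SNy??? -> prefix_len=0
Fragment 2: offset=9 data="a" -> buffer=????SNy??a -> prefix_len=0
Fragment 3: offset=0 data="KpXa" -> buffer=KpXaSNy??a -> prefix_len=7
Fragment 4: offset=7 data="Vu" -> buffer=KpXaSNyVua -> prefix_len=10

Answer: 0 0 7 10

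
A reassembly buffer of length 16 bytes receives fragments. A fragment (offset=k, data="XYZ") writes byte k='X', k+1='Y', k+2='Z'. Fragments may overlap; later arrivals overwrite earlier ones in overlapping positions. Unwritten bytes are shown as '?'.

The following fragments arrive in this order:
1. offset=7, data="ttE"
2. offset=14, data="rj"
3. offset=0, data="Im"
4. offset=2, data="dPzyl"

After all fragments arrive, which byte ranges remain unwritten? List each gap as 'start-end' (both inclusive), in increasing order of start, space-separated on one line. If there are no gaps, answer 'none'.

Answer: 10-13

Derivation:
Fragment 1: offset=7 len=3
Fragment 2: offset=14 len=2
Fragment 3: offset=0 len=2
Fragment 4: offset=2 len=5
Gaps: 10-13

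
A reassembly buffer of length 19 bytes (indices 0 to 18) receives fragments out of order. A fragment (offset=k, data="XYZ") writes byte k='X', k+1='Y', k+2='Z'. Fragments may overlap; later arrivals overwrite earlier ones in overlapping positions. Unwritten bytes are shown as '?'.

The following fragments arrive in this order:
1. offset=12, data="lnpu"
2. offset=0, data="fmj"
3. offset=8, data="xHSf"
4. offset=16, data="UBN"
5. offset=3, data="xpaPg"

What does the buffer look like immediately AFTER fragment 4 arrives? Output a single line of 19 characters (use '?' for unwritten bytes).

Answer: fmj?????xHSflnpuUBN

Derivation:
Fragment 1: offset=12 data="lnpu" -> buffer=????????????lnpu???
Fragment 2: offset=0 data="fmj" -> buffer=fmj?????????lnpu???
Fragment 3: offset=8 data="xHSf" -> buffer=fmj?????xHSflnpu???
Fragment 4: offset=16 data="UBN" -> buffer=fmj?????xHSflnpuUBN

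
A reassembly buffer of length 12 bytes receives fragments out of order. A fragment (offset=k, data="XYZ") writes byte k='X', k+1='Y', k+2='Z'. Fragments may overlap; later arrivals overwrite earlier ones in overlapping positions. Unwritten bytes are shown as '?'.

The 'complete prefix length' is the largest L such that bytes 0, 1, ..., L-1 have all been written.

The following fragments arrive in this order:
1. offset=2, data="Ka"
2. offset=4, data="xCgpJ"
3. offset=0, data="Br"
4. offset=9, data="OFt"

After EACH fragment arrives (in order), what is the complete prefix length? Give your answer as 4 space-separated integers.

Fragment 1: offset=2 data="Ka" -> buffer=??Ka???????? -> prefix_len=0
Fragment 2: offset=4 data="xCgpJ" -> buffer=??KaxCgpJ??? -> prefix_len=0
Fragment 3: offset=0 data="Br" -> buffer=BrKaxCgpJ??? -> prefix_len=9
Fragment 4: offset=9 data="OFt" -> buffer=BrKaxCgpJOFt -> prefix_len=12

Answer: 0 0 9 12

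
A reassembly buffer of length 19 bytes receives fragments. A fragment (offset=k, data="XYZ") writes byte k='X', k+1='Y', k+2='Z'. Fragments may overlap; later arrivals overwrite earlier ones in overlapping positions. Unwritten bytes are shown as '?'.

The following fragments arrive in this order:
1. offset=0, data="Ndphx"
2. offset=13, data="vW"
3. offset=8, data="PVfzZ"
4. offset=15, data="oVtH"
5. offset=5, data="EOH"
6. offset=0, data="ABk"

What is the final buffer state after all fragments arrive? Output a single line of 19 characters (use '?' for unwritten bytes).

Fragment 1: offset=0 data="Ndphx" -> buffer=Ndphx??????????????
Fragment 2: offset=13 data="vW" -> buffer=Ndphx????????vW????
Fragment 3: offset=8 data="PVfzZ" -> buffer=Ndphx???PVfzZvW????
Fragment 4: offset=15 data="oVtH" -> buffer=Ndphx???PVfzZvWoVtH
Fragment 5: offset=5 data="EOH" -> buffer=NdphxEOHPVfzZvWoVtH
Fragment 6: offset=0 data="ABk" -> buffer=ABkhxEOHPVfzZvWoVtH

Answer: ABkhxEOHPVfzZvWoVtH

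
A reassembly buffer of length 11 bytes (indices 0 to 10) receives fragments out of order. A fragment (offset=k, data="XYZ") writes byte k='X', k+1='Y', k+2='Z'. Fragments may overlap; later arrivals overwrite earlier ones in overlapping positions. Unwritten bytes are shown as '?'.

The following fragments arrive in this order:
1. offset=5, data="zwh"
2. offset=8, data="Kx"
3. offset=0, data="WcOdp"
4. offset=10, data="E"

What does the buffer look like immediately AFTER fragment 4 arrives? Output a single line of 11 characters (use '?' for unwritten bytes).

Answer: WcOdpzwhKxE

Derivation:
Fragment 1: offset=5 data="zwh" -> buffer=?????zwh???
Fragment 2: offset=8 data="Kx" -> buffer=?????zwhKx?
Fragment 3: offset=0 data="WcOdp" -> buffer=WcOdpzwhKx?
Fragment 4: offset=10 data="E" -> buffer=WcOdpzwhKxE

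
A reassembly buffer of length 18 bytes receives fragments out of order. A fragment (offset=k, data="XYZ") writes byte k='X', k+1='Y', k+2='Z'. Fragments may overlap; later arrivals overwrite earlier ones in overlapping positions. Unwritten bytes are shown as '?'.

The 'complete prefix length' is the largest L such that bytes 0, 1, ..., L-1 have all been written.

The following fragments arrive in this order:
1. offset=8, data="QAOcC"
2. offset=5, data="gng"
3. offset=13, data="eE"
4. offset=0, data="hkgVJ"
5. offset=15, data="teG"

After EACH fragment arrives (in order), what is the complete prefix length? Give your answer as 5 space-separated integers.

Fragment 1: offset=8 data="QAOcC" -> buffer=????????QAOcC????? -> prefix_len=0
Fragment 2: offset=5 data="gng" -> buffer=?????gngQAOcC????? -> prefix_len=0
Fragment 3: offset=13 data="eE" -> buffer=?????gngQAOcCeE??? -> prefix_len=0
Fragment 4: offset=0 data="hkgVJ" -> buffer=hkgVJgngQAOcCeE??? -> prefix_len=15
Fragment 5: offset=15 data="teG" -> buffer=hkgVJgngQAOcCeEteG -> prefix_len=18

Answer: 0 0 0 15 18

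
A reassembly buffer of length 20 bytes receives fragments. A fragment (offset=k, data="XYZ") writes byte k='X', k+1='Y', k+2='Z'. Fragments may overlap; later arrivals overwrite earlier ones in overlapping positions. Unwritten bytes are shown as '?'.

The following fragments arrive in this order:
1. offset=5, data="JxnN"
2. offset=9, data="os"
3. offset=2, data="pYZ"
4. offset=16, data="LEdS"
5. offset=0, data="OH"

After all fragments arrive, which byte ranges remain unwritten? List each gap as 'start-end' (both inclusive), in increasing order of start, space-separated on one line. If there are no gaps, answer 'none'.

Fragment 1: offset=5 len=4
Fragment 2: offset=9 len=2
Fragment 3: offset=2 len=3
Fragment 4: offset=16 len=4
Fragment 5: offset=0 len=2
Gaps: 11-15

Answer: 11-15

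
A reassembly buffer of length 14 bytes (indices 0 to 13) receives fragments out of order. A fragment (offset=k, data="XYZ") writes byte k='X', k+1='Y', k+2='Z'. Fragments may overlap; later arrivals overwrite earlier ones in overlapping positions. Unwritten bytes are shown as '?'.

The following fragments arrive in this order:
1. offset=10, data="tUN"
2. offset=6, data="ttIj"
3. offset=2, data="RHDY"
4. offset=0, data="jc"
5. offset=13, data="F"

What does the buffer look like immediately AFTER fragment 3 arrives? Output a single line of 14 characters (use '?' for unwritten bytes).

Answer: ??RHDYttIjtUN?

Derivation:
Fragment 1: offset=10 data="tUN" -> buffer=??????????tUN?
Fragment 2: offset=6 data="ttIj" -> buffer=??????ttIjtUN?
Fragment 3: offset=2 data="RHDY" -> buffer=??RHDYttIjtUN?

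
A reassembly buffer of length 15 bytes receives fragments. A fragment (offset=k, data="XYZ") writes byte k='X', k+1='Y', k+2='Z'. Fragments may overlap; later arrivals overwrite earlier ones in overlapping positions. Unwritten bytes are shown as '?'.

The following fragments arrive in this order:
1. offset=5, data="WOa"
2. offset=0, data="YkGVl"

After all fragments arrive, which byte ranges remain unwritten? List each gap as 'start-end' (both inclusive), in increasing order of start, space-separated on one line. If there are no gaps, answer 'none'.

Fragment 1: offset=5 len=3
Fragment 2: offset=0 len=5
Gaps: 8-14

Answer: 8-14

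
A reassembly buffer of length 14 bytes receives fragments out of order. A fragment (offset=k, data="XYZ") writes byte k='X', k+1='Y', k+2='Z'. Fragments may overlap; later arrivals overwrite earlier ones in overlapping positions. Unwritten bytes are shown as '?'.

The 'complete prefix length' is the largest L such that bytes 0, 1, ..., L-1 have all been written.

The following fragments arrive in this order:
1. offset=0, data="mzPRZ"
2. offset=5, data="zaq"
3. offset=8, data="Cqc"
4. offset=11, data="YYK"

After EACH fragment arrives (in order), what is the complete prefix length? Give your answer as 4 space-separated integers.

Answer: 5 8 11 14

Derivation:
Fragment 1: offset=0 data="mzPRZ" -> buffer=mzPRZ????????? -> prefix_len=5
Fragment 2: offset=5 data="zaq" -> buffer=mzPRZzaq?????? -> prefix_len=8
Fragment 3: offset=8 data="Cqc" -> buffer=mzPRZzaqCqc??? -> prefix_len=11
Fragment 4: offset=11 data="YYK" -> buffer=mzPRZzaqCqcYYK -> prefix_len=14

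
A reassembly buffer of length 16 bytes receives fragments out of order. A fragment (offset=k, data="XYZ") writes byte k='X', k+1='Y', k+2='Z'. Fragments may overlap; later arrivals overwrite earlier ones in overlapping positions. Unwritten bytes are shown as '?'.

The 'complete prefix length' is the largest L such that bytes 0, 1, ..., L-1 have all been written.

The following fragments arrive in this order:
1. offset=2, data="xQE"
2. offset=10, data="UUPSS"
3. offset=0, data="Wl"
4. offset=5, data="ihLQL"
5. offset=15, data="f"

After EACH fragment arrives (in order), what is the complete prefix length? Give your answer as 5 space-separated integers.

Answer: 0 0 5 15 16

Derivation:
Fragment 1: offset=2 data="xQE" -> buffer=??xQE??????????? -> prefix_len=0
Fragment 2: offset=10 data="UUPSS" -> buffer=??xQE?????UUPSS? -> prefix_len=0
Fragment 3: offset=0 data="Wl" -> buffer=WlxQE?????UUPSS? -> prefix_len=5
Fragment 4: offset=5 data="ihLQL" -> buffer=WlxQEihLQLUUPSS? -> prefix_len=15
Fragment 5: offset=15 data="f" -> buffer=WlxQEihLQLUUPSSf -> prefix_len=16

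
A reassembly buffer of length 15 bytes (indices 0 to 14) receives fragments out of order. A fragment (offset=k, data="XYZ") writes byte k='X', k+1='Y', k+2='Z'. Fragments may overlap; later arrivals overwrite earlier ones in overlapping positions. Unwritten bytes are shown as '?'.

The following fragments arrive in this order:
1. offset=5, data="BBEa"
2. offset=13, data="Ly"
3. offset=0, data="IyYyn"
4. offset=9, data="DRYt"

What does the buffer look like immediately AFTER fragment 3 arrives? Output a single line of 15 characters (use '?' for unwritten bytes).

Answer: IyYynBBEa????Ly

Derivation:
Fragment 1: offset=5 data="BBEa" -> buffer=?????BBEa??????
Fragment 2: offset=13 data="Ly" -> buffer=?????BBEa????Ly
Fragment 3: offset=0 data="IyYyn" -> buffer=IyYynBBEa????Ly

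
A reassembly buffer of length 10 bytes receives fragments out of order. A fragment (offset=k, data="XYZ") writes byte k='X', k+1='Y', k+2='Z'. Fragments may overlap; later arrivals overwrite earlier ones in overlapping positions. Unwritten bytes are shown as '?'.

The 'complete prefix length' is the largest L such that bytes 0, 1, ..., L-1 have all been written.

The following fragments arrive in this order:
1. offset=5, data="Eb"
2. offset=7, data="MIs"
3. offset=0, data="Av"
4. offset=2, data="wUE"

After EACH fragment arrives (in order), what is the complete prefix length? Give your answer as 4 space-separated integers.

Fragment 1: offset=5 data="Eb" -> buffer=?????Eb??? -> prefix_len=0
Fragment 2: offset=7 data="MIs" -> buffer=?????EbMIs -> prefix_len=0
Fragment 3: offset=0 data="Av" -> buffer=Av???EbMIs -> prefix_len=2
Fragment 4: offset=2 data="wUE" -> buffer=AvwUEEbMIs -> prefix_len=10

Answer: 0 0 2 10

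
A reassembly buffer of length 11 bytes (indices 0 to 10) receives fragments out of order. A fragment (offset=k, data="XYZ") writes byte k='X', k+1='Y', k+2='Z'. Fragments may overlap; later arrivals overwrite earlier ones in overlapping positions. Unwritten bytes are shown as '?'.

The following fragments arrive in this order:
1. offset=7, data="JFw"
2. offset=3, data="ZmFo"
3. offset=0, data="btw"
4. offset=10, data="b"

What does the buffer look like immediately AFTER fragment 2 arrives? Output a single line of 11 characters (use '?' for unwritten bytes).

Fragment 1: offset=7 data="JFw" -> buffer=???????JFw?
Fragment 2: offset=3 data="ZmFo" -> buffer=???ZmFoJFw?

Answer: ???ZmFoJFw?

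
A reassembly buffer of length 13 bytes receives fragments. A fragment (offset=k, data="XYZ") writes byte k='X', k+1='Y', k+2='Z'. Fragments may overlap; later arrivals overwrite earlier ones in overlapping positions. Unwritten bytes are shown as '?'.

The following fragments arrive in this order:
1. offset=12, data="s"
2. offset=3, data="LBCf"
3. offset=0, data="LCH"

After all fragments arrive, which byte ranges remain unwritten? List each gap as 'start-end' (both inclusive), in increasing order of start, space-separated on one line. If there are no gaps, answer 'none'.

Fragment 1: offset=12 len=1
Fragment 2: offset=3 len=4
Fragment 3: offset=0 len=3
Gaps: 7-11

Answer: 7-11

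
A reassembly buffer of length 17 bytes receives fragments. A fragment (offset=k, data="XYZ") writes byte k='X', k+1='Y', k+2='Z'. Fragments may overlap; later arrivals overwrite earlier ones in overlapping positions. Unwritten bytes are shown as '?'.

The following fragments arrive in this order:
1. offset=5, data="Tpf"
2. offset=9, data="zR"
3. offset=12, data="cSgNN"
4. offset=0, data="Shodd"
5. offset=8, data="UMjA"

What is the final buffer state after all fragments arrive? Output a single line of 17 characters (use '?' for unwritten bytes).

Fragment 1: offset=5 data="Tpf" -> buffer=?????Tpf?????????
Fragment 2: offset=9 data="zR" -> buffer=?????Tpf?zR??????
Fragment 3: offset=12 data="cSgNN" -> buffer=?????Tpf?zR?cSgNN
Fragment 4: offset=0 data="Shodd" -> buffer=ShoddTpf?zR?cSgNN
Fragment 5: offset=8 data="UMjA" -> buffer=ShoddTpfUMjAcSgNN

Answer: ShoddTpfUMjAcSgNN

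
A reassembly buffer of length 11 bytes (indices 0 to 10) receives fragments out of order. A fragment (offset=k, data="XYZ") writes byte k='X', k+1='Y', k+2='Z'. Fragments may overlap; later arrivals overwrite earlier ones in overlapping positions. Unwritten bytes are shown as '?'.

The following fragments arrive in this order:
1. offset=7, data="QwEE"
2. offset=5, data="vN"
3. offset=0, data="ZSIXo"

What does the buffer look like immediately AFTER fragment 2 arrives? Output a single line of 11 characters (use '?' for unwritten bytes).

Answer: ?????vNQwEE

Derivation:
Fragment 1: offset=7 data="QwEE" -> buffer=???????QwEE
Fragment 2: offset=5 data="vN" -> buffer=?????vNQwEE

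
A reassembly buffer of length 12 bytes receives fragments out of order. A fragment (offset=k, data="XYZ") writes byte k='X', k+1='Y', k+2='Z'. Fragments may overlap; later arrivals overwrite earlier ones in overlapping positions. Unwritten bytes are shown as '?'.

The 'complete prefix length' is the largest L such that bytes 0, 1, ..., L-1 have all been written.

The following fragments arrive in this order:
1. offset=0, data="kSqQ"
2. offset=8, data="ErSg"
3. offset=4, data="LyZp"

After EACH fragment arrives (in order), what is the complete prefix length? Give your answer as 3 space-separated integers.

Fragment 1: offset=0 data="kSqQ" -> buffer=kSqQ???????? -> prefix_len=4
Fragment 2: offset=8 data="ErSg" -> buffer=kSqQ????ErSg -> prefix_len=4
Fragment 3: offset=4 data="LyZp" -> buffer=kSqQLyZpErSg -> prefix_len=12

Answer: 4 4 12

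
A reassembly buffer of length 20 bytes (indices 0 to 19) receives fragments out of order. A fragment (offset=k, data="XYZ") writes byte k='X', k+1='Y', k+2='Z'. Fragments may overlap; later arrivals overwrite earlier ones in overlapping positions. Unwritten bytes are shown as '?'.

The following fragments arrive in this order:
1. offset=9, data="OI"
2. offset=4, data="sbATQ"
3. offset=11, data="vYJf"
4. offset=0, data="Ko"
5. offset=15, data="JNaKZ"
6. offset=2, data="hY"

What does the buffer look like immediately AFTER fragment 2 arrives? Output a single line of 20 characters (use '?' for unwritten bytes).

Answer: ????sbATQOI?????????

Derivation:
Fragment 1: offset=9 data="OI" -> buffer=?????????OI?????????
Fragment 2: offset=4 data="sbATQ" -> buffer=????sbATQOI?????????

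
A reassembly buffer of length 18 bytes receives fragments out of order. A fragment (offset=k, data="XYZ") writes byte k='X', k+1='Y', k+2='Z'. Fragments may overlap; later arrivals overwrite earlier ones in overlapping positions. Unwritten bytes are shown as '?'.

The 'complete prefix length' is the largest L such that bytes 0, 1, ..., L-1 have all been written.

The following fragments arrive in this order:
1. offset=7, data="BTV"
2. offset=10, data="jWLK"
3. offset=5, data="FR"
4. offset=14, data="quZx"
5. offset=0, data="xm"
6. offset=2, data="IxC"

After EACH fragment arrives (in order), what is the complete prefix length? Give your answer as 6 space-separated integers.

Fragment 1: offset=7 data="BTV" -> buffer=???????BTV???????? -> prefix_len=0
Fragment 2: offset=10 data="jWLK" -> buffer=???????BTVjWLK???? -> prefix_len=0
Fragment 3: offset=5 data="FR" -> buffer=?????FRBTVjWLK???? -> prefix_len=0
Fragment 4: offset=14 data="quZx" -> buffer=?????FRBTVjWLKquZx -> prefix_len=0
Fragment 5: offset=0 data="xm" -> buffer=xm???FRBTVjWLKquZx -> prefix_len=2
Fragment 6: offset=2 data="IxC" -> buffer=xmIxCFRBTVjWLKquZx -> prefix_len=18

Answer: 0 0 0 0 2 18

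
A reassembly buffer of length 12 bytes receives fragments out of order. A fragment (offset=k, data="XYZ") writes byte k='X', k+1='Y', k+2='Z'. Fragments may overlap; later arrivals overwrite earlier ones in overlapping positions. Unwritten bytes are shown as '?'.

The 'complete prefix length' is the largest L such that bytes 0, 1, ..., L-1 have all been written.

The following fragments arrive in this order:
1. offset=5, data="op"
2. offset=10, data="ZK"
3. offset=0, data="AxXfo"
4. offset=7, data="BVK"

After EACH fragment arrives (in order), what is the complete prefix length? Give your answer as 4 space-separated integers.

Fragment 1: offset=5 data="op" -> buffer=?????op????? -> prefix_len=0
Fragment 2: offset=10 data="ZK" -> buffer=?????op???ZK -> prefix_len=0
Fragment 3: offset=0 data="AxXfo" -> buffer=AxXfoop???ZK -> prefix_len=7
Fragment 4: offset=7 data="BVK" -> buffer=AxXfoopBVKZK -> prefix_len=12

Answer: 0 0 7 12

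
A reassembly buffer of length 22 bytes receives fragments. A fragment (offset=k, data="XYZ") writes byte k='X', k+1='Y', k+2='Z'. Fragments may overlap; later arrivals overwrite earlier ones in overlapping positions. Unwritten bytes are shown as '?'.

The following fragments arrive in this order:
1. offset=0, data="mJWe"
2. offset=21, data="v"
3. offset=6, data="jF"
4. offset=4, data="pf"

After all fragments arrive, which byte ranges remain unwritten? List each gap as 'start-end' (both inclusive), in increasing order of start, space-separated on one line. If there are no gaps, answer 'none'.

Answer: 8-20

Derivation:
Fragment 1: offset=0 len=4
Fragment 2: offset=21 len=1
Fragment 3: offset=6 len=2
Fragment 4: offset=4 len=2
Gaps: 8-20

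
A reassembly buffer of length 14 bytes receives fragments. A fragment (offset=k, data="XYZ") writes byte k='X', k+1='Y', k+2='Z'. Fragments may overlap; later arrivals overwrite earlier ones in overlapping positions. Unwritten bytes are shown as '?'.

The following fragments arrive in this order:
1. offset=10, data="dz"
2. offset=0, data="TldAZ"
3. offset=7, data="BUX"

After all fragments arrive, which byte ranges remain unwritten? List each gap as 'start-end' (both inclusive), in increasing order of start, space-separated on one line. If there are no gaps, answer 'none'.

Answer: 5-6 12-13

Derivation:
Fragment 1: offset=10 len=2
Fragment 2: offset=0 len=5
Fragment 3: offset=7 len=3
Gaps: 5-6 12-13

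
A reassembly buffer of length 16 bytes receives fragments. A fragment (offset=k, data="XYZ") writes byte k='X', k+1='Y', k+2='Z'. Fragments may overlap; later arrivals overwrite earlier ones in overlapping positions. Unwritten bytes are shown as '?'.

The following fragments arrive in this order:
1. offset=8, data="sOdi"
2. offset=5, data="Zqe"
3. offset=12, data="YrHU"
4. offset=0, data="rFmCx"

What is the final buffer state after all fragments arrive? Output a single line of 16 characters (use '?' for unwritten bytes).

Answer: rFmCxZqesOdiYrHU

Derivation:
Fragment 1: offset=8 data="sOdi" -> buffer=????????sOdi????
Fragment 2: offset=5 data="Zqe" -> buffer=?????ZqesOdi????
Fragment 3: offset=12 data="YrHU" -> buffer=?????ZqesOdiYrHU
Fragment 4: offset=0 data="rFmCx" -> buffer=rFmCxZqesOdiYrHU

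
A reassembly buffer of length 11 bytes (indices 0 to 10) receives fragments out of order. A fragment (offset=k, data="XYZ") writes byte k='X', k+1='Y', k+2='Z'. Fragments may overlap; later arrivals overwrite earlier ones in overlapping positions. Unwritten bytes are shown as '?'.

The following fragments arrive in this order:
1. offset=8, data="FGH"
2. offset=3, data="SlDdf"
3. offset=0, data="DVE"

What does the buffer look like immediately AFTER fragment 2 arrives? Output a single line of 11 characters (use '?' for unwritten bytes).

Answer: ???SlDdfFGH

Derivation:
Fragment 1: offset=8 data="FGH" -> buffer=????????FGH
Fragment 2: offset=3 data="SlDdf" -> buffer=???SlDdfFGH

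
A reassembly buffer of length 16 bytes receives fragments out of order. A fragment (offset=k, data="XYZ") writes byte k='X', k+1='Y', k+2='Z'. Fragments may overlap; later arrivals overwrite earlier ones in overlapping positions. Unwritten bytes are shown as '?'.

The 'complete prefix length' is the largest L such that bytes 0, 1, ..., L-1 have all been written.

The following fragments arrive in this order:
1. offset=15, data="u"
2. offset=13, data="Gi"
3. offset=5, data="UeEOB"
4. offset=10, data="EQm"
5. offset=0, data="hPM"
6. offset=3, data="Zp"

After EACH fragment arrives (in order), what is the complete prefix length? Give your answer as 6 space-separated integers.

Fragment 1: offset=15 data="u" -> buffer=???????????????u -> prefix_len=0
Fragment 2: offset=13 data="Gi" -> buffer=?????????????Giu -> prefix_len=0
Fragment 3: offset=5 data="UeEOB" -> buffer=?????UeEOB???Giu -> prefix_len=0
Fragment 4: offset=10 data="EQm" -> buffer=?????UeEOBEQmGiu -> prefix_len=0
Fragment 5: offset=0 data="hPM" -> buffer=hPM??UeEOBEQmGiu -> prefix_len=3
Fragment 6: offset=3 data="Zp" -> buffer=hPMZpUeEOBEQmGiu -> prefix_len=16

Answer: 0 0 0 0 3 16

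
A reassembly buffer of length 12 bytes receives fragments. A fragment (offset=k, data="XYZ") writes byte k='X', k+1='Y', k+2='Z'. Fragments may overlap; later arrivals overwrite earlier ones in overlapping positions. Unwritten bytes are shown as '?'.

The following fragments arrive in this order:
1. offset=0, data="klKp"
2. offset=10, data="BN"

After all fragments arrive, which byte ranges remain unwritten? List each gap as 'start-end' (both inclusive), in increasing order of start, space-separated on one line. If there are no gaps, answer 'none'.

Fragment 1: offset=0 len=4
Fragment 2: offset=10 len=2
Gaps: 4-9

Answer: 4-9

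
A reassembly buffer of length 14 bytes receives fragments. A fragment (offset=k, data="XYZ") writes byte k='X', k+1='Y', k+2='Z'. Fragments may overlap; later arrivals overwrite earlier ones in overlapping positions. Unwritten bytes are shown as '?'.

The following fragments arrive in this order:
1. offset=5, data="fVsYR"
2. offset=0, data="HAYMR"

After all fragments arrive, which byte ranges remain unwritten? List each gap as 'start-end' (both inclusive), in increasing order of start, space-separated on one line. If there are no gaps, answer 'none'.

Answer: 10-13

Derivation:
Fragment 1: offset=5 len=5
Fragment 2: offset=0 len=5
Gaps: 10-13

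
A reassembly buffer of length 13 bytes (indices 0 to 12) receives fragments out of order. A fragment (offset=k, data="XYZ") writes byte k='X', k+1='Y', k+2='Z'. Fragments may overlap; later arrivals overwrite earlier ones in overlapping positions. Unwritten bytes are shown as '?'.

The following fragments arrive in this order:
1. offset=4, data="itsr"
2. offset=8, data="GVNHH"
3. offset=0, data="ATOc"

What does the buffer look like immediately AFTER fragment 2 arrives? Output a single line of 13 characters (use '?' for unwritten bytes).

Answer: ????itsrGVNHH

Derivation:
Fragment 1: offset=4 data="itsr" -> buffer=????itsr?????
Fragment 2: offset=8 data="GVNHH" -> buffer=????itsrGVNHH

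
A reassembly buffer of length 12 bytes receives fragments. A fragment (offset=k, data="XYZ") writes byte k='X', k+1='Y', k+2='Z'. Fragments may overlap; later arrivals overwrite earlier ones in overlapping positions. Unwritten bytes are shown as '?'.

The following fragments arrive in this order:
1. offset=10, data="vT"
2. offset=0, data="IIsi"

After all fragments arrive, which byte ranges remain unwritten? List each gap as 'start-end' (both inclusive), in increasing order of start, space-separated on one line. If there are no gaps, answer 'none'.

Answer: 4-9

Derivation:
Fragment 1: offset=10 len=2
Fragment 2: offset=0 len=4
Gaps: 4-9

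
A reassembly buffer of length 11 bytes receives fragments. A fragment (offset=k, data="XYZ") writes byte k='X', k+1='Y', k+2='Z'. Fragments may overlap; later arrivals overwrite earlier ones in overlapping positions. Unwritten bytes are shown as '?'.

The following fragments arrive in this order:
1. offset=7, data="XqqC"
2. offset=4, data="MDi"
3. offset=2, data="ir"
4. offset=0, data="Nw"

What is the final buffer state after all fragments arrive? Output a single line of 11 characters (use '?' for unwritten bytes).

Fragment 1: offset=7 data="XqqC" -> buffer=???????XqqC
Fragment 2: offset=4 data="MDi" -> buffer=????MDiXqqC
Fragment 3: offset=2 data="ir" -> buffer=??irMDiXqqC
Fragment 4: offset=0 data="Nw" -> buffer=NwirMDiXqqC

Answer: NwirMDiXqqC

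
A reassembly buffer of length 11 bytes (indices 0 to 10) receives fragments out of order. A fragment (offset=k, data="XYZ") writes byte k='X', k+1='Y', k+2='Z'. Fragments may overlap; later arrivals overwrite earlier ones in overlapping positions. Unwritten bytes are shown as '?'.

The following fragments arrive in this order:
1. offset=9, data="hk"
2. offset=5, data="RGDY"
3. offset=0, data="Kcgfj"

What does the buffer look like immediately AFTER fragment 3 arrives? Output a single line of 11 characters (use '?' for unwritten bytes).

Fragment 1: offset=9 data="hk" -> buffer=?????????hk
Fragment 2: offset=5 data="RGDY" -> buffer=?????RGDYhk
Fragment 3: offset=0 data="Kcgfj" -> buffer=KcgfjRGDYhk

Answer: KcgfjRGDYhk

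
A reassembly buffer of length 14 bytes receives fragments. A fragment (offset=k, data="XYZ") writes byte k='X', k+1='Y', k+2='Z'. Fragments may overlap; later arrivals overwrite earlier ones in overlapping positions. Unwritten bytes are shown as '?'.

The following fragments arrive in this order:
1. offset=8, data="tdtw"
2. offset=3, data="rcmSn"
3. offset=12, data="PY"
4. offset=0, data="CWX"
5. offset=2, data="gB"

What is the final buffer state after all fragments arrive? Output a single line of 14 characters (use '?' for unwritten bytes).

Answer: CWgBcmSntdtwPY

Derivation:
Fragment 1: offset=8 data="tdtw" -> buffer=????????tdtw??
Fragment 2: offset=3 data="rcmSn" -> buffer=???rcmSntdtw??
Fragment 3: offset=12 data="PY" -> buffer=???rcmSntdtwPY
Fragment 4: offset=0 data="CWX" -> buffer=CWXrcmSntdtwPY
Fragment 5: offset=2 data="gB" -> buffer=CWgBcmSntdtwPY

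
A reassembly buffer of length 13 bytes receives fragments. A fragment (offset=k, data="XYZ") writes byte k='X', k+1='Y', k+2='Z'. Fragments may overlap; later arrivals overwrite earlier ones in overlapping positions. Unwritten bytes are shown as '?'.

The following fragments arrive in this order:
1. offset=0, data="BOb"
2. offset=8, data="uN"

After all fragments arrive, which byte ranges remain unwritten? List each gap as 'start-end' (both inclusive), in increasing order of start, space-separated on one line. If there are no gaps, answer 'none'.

Fragment 1: offset=0 len=3
Fragment 2: offset=8 len=2
Gaps: 3-7 10-12

Answer: 3-7 10-12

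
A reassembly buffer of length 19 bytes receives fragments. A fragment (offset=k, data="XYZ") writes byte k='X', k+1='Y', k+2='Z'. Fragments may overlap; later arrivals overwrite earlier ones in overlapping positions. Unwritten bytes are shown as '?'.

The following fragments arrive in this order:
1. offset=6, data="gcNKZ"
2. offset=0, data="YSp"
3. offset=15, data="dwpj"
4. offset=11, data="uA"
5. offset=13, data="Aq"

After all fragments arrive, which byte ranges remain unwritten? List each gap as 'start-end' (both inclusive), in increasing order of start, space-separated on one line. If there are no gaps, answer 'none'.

Answer: 3-5

Derivation:
Fragment 1: offset=6 len=5
Fragment 2: offset=0 len=3
Fragment 3: offset=15 len=4
Fragment 4: offset=11 len=2
Fragment 5: offset=13 len=2
Gaps: 3-5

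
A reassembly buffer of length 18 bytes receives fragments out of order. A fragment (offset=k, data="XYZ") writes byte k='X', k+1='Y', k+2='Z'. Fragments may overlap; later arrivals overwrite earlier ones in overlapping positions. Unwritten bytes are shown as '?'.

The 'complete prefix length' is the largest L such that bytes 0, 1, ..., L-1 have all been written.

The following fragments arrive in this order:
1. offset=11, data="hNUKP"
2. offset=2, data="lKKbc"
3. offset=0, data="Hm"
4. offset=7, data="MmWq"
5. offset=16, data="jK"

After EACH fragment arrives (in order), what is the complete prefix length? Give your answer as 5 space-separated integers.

Answer: 0 0 7 16 18

Derivation:
Fragment 1: offset=11 data="hNUKP" -> buffer=???????????hNUKP?? -> prefix_len=0
Fragment 2: offset=2 data="lKKbc" -> buffer=??lKKbc????hNUKP?? -> prefix_len=0
Fragment 3: offset=0 data="Hm" -> buffer=HmlKKbc????hNUKP?? -> prefix_len=7
Fragment 4: offset=7 data="MmWq" -> buffer=HmlKKbcMmWqhNUKP?? -> prefix_len=16
Fragment 5: offset=16 data="jK" -> buffer=HmlKKbcMmWqhNUKPjK -> prefix_len=18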